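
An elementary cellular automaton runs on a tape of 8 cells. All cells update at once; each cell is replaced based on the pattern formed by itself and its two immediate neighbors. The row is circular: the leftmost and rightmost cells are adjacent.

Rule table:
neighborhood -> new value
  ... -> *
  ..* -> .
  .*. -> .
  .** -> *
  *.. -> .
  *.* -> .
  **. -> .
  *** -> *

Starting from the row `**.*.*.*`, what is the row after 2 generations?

*......*
..****.*

..****.*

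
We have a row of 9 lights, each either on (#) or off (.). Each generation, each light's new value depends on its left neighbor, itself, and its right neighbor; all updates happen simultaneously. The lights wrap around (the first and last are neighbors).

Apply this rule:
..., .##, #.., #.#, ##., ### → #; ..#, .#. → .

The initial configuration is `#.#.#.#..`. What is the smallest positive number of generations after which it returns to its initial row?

generation 1: .#.#.#.#.
generation 2: ..#.#.#.#
generation 3: #..#.#.#.
generation 4: .#..#.#.#
generation 5: #.#..#.#.
generation 6: .#.#..#.#
generation 7: #.#.#..#.
generation 8: .#.#.#..#
generation 9: #.#.#.#..

9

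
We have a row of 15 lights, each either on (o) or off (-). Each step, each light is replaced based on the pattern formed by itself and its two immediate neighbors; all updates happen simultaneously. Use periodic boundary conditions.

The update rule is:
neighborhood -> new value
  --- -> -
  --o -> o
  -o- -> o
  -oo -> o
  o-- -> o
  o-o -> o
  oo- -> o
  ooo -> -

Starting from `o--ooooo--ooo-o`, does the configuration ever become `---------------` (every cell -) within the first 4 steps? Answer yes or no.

oooo---oooo-ooo
---oo-oo--ooo--
--ooooooooo-oo-
-oo-------ooooo
step 4 is -oo-------ooooo, still not uniform -

no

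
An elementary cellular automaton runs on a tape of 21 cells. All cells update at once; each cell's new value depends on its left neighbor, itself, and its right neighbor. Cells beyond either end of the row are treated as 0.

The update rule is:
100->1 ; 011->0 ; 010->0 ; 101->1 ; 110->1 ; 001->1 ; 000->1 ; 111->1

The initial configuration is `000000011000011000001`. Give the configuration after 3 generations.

111111101111101111110
011111110111110111111
101111111011111011111

101111111011111011111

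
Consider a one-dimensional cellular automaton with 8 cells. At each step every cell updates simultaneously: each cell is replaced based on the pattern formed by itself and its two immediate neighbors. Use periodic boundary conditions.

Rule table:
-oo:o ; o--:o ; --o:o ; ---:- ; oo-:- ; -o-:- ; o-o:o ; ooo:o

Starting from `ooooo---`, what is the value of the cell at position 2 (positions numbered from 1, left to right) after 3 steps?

oooo-o-o
ooo-o-oo
oo-o-ooo
position 2 holds o

o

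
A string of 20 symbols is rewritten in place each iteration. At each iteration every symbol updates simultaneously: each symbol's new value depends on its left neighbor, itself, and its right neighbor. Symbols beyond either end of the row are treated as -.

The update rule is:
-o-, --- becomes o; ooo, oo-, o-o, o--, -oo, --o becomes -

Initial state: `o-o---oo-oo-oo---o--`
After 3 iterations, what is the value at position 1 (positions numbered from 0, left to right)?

o-o-o----------o-o-o
o-o-o-oooooooo-o-o-o
o-o-o----------o-o-o
position 1 holds -

-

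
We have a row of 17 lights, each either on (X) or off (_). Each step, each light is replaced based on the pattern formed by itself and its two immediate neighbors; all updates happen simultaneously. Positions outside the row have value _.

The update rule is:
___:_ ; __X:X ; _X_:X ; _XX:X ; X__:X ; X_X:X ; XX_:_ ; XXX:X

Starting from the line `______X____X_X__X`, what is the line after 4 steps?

__XXX_XXXXXXXX_XX

_____XXX__XXXXXXX
____XXX_XXXXXXXX_
___XXX_XXXXXXXX_X
__XXX_XXXXXXXX_XX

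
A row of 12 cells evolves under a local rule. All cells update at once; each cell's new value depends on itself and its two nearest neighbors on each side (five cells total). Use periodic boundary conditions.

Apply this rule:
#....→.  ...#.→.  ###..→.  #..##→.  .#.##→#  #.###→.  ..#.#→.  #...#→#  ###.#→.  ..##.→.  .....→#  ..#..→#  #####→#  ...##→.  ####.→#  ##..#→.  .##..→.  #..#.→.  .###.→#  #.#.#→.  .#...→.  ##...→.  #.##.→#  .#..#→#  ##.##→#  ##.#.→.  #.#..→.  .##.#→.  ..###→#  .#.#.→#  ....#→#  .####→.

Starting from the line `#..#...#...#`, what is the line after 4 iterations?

.###..#.#.#.

...#.#.#.#..
##..#.#.#...
.....#.#..#.
.###..#.#.#.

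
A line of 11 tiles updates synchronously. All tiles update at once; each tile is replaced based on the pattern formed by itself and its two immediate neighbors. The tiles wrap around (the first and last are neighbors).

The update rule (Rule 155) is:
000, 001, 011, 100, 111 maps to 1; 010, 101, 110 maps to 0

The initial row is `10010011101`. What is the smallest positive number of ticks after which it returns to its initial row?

22

tick 1: 01101111001
tick 2: 01001110110
tick 3: 10111100101
tick 4: 00111011001
tick 5: 11110010110
tick 6: 11101100100
tick 7: 11001011011
tick 8: 10110010011
tick 9: 00101101111
tick 10: 11001001110
tick 11: 10110111100
tick 12: 00100111011
tick 13: 11011110010
tick 14: 10011101100
tick 15: 01111001011
tick 16: 01110110010
tick 17: 11100101101
tick 18: 11011001001
tick 19: 10010110111
tick 20: 01100100111
tick 21: 01011011110
tick 22: 10010011101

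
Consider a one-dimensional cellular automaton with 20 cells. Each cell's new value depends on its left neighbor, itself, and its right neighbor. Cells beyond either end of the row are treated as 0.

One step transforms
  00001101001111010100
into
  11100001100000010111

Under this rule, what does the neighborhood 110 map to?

At position 5 the neighborhood is 110; the next row has 0 there.

0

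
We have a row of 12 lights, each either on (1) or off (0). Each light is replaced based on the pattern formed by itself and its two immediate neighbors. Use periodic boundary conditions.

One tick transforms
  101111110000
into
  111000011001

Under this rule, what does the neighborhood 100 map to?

1

At position 8 the neighborhood is 100; the next row has 1 there.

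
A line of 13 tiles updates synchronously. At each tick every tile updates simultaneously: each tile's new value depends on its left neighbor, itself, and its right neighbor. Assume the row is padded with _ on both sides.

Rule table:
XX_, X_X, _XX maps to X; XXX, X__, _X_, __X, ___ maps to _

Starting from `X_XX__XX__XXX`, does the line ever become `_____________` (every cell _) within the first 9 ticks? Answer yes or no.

no

_XXX__XX__X_X
_X_X__XX___X_
__X___XX_____
______XX_____
______XX_____  (fixed point — unchanged through tick 9)
tick 9 is ______XX_____, still not uniform _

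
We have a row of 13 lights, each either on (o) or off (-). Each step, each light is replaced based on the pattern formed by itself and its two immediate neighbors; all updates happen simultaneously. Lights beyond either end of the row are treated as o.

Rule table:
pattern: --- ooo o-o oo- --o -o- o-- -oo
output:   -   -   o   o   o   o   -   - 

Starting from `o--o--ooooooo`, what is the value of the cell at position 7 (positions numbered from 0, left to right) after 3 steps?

o-oo-o-------
oo-ooo------o
-oo--o-----o-
position 7 holds -

-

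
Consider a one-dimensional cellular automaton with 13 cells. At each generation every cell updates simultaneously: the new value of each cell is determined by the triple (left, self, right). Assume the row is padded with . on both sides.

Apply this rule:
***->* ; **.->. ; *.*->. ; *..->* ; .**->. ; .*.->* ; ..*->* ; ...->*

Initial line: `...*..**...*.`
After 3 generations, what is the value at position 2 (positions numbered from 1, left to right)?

generation 1: ******..*****
generation 2: .****.**.***.
generation 3: *.**......*.*
position 2 holds .

.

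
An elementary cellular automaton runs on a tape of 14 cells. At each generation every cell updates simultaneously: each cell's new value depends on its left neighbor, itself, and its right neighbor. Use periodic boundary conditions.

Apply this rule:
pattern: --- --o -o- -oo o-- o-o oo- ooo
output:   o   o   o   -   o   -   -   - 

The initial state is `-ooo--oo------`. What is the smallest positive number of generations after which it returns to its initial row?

generation 1: o---oo--oooooo
generation 2: -ooo--oo------

2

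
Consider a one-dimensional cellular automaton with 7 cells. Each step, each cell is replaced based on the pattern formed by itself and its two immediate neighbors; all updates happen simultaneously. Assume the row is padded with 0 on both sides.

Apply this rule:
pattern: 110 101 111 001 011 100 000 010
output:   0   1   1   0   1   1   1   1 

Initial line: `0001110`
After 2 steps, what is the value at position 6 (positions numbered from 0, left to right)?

step 1: 1101101
step 2: 1011011
position 6 holds 1

1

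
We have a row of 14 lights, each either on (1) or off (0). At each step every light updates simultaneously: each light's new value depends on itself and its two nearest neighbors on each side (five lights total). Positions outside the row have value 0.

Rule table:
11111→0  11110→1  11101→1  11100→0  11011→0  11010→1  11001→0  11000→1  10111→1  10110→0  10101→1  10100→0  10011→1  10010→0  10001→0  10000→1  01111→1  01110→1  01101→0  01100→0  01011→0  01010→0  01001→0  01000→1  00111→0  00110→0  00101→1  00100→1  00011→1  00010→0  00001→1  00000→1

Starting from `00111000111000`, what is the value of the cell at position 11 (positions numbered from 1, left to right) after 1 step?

0

11010101010111
position 11 holds 0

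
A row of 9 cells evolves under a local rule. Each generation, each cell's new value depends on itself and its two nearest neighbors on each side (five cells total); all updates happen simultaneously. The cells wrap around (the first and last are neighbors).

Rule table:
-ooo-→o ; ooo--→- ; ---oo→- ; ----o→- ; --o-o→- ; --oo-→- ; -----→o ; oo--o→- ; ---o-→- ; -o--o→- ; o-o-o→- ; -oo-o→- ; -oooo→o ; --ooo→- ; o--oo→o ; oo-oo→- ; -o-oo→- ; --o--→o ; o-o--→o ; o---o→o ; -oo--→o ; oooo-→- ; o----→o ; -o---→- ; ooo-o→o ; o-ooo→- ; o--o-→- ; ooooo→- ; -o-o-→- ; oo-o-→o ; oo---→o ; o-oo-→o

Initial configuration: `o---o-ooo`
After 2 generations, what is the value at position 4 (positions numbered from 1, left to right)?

o

-oo----o-
o-ooo--o-
position 4 holds o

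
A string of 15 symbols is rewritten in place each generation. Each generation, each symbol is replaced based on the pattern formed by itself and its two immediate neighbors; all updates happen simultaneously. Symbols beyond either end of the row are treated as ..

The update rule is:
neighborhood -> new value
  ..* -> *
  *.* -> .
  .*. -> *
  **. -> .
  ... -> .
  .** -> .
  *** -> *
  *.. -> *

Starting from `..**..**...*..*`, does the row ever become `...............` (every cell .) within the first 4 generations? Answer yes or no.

.*..**..*.*****
****..***..***.
.**.**.*.**.*.*
*......*....*.*
generation 4 is *......*....*.*, still not uniform .

no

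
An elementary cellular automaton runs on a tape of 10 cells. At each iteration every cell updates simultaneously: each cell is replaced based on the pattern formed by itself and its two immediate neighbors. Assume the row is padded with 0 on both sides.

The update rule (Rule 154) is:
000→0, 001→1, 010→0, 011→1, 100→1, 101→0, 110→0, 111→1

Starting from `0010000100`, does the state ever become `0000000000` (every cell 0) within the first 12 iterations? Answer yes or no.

no

iteration 1: 0101001010
iteration 2: 1000110001
iteration 3: 0101101010
iteration 4: 1001000001
iteration 5: 0110100010
iteration 6: 1100010101
iteration 7: 1010100000
iteration 8: 0000010000
iteration 9: 0000101000
iteration 10: 0001000100
iteration 11: 0010101010
iteration 12: 0100000001
iteration 12 is 0100000001, still not uniform 0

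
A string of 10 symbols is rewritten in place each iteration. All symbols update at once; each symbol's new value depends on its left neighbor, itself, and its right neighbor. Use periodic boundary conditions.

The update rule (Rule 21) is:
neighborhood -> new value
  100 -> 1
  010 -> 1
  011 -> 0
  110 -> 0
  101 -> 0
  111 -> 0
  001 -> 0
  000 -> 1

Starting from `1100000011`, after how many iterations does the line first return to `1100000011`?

20

0011111000
1000000111
0111110000
0000001111
1111100000
0000011110
1111000001
0000111100
1110000011
0001111000
1100000111
0011110000
1000001111
0111100000
0000011111
1111000000
0000111110
1110000001
0001111100
1100000011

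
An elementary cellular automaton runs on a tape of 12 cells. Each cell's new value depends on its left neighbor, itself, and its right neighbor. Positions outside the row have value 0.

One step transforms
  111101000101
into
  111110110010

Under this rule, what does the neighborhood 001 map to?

At position 8 the neighborhood is 001; the next row has 0 there.

0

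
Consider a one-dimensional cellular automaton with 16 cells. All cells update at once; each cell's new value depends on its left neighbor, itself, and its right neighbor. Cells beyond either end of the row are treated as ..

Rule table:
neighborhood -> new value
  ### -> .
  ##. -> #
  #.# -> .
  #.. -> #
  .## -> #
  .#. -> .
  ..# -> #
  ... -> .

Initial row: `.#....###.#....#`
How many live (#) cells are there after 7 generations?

14

#.#..##.#..#..#.
...####..##.##.#
..##..#####.##..
.######...#.###.
##....##.#..#.##
###..###..##..##
#.####.#########
count of #: 14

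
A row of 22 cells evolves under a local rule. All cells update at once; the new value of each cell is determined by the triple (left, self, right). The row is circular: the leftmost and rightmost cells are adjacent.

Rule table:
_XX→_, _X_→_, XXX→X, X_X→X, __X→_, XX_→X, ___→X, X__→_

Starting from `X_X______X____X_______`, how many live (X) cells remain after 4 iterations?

12

_X__XXXX___XX___XXXXX_
_____XXX_X__X_X__XXXX_
XXXX__XXX____X____XXX_
_XXX___XX_XX___XX__XXX
count of X: 12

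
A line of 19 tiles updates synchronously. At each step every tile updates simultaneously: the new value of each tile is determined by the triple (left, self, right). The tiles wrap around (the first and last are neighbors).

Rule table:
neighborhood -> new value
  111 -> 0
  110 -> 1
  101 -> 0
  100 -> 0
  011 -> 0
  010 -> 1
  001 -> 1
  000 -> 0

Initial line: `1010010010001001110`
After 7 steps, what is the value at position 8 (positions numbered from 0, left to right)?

1010110110011010010
1010010010101010110
1010110110101010010
1010010010101010110  (repeats step 2; period 2)
step 7: 1010110110101010010
position 8 holds 1

1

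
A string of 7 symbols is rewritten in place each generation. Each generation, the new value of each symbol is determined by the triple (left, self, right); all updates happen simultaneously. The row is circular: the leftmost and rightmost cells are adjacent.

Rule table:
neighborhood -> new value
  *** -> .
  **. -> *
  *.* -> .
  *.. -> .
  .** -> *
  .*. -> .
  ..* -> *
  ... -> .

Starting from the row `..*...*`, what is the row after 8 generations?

.*...*.
*...*..
...*..*
..*..*.
.*..*..
*..*...
..*...*  (repeats generation 0; period 7)
generation 8: .*...*.

.*...*.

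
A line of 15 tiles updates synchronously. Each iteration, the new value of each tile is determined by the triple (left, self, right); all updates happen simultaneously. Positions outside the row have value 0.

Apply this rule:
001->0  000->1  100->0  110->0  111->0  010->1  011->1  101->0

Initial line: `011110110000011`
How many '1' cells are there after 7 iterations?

6

010000100111010
010110100100010
010100100101010
010100100101010  (fixed point — unchanged through iteration 7)
count of 1: 6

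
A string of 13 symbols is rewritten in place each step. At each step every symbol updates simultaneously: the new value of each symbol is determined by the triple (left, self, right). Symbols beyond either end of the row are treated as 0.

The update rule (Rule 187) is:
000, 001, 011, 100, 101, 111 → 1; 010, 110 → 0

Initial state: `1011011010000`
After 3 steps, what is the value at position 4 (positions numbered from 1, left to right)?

step 1: 0110110101111
step 2: 1101101011110
step 3: 1011010111101
position 4 holds 1

1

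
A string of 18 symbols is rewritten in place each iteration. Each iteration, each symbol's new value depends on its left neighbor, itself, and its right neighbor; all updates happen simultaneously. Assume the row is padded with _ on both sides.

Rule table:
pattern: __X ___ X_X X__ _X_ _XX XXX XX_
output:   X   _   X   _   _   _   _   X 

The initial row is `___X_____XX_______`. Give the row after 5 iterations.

iteration 1: __X_____X_X_______
iteration 2: _X_____X_X________
iteration 3: X_____X_X_________
iteration 4: _____X_X__________
iteration 5: ____X_X___________

____X_X___________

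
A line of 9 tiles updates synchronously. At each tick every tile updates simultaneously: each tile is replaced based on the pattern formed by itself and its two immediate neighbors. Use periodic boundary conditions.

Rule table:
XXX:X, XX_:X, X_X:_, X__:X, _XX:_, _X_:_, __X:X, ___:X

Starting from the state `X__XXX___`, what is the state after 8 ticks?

__XXXX__X

tick 1: _XX_XXXXX
tick 2: __X__XXXX
tick 3: XX_XX_XXX
tick 4: XX__X__XX
tick 5: XXXX_XX_X
tick 6: XXXX__X__
tick 7: _XXXXX_XX
tick 8: __XXXX__X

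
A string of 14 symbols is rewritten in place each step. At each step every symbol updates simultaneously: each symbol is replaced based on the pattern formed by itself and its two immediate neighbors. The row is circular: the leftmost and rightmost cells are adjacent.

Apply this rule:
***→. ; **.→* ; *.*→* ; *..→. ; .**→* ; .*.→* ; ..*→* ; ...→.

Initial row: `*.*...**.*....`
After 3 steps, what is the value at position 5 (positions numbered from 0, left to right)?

***..*****...*
..*.**...*..**
.*****..**.***
position 5 holds *

*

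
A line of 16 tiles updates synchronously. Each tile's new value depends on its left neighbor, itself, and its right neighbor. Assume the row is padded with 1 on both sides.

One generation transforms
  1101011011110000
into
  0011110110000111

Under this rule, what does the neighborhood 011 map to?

At position 5 the neighborhood is 011; the next row has 1 there.

1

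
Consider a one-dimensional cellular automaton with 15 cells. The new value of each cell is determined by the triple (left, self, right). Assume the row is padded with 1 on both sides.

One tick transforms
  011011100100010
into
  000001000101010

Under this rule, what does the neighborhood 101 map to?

At position 0 the neighborhood is 101; the next row has 0 there.

0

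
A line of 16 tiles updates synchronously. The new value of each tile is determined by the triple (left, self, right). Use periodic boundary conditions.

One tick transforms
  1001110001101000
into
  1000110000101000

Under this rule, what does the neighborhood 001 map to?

0

At position 2 the neighborhood is 001; the next row has 0 there.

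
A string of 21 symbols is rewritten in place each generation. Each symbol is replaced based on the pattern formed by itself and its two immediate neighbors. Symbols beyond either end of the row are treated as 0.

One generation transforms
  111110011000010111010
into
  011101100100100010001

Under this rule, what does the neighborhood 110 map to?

0

At position 4 the neighborhood is 110; the next row has 0 there.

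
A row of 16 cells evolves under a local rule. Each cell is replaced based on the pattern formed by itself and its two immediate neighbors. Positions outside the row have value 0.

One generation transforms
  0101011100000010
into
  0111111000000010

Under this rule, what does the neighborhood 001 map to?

0

At position 0 the neighborhood is 001; the next row has 0 there.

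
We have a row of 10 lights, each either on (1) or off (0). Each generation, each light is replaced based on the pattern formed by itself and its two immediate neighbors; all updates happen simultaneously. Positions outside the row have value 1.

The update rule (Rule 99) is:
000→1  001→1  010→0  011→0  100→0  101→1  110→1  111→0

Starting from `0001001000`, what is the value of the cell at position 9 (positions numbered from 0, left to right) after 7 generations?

generation 1: 0110010011
generation 2: 1010100100
generation 3: 1101001001
generation 4: 0110010010
generation 5: 1010100101
generation 6: 1101001010
generation 7: 0110010101
position 9 holds 1

1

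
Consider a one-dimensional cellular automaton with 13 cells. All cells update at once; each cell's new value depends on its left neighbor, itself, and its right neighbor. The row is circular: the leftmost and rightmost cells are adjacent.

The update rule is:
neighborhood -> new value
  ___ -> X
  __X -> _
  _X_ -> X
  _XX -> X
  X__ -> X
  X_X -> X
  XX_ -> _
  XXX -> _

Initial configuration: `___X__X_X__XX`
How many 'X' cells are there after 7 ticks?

XX_XX_XXXX_X_
X_XX_XX___XXX
_XX_XX_XX_X__
_X_XX_XX_XXXX
XXXX_XX_XX___
X___XX_XX_XX_
XXX_X_XX_XX_X
count of X: 9

9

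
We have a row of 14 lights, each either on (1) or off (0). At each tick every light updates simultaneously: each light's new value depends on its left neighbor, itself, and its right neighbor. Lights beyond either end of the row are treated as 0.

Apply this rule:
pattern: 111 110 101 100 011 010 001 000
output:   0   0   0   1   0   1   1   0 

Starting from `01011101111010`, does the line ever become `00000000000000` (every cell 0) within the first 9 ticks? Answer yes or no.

tick 1: 11000000000011
tick 2: 00100000000100
tick 3: 01110000001110
tick 4: 10001000010001
tick 5: 11011100111011
tick 6: 00000011000000
tick 7: 00000100100000
tick 8: 00001111110000
tick 9: 00010000001000
tick 9 is 00010000001000, still not uniform 0

no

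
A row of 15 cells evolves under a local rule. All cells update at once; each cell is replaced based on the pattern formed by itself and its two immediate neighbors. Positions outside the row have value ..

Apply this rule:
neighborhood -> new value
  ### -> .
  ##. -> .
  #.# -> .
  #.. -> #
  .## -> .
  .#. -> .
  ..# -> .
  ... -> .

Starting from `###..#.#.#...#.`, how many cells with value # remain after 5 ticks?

2

...#......#...#
....#......#...
.....#......#..
......#......#.
.......#......#
count of #: 2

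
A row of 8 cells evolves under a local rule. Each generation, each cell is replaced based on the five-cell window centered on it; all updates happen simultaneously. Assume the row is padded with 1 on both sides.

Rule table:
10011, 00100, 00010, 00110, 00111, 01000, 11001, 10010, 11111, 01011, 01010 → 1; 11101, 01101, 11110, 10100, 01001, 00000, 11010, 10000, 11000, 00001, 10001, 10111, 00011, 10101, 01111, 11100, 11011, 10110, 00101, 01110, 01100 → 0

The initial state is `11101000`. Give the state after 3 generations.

10000100
00001101
00001000

00001000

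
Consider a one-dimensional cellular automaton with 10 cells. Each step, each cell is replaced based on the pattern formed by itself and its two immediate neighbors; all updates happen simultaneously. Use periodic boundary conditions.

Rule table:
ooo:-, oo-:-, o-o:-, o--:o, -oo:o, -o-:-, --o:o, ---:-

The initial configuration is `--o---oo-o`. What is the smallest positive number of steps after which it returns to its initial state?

oo-o-oo---
o----o-o-o
-o--o----o
--oo-o--o-
-oo---oo-o
-o-o-oo---
o----o-o--
-o--o---oo
--oo-o-oo-
-oo----o-o
-o-o--o---
o---oo-o--
-o-oo---oo
---o-o-oo-
--o----o-o
oo-o--o---
o---oo-o-o
-o-oo----o
---o-o--o-
--o---oo-o

20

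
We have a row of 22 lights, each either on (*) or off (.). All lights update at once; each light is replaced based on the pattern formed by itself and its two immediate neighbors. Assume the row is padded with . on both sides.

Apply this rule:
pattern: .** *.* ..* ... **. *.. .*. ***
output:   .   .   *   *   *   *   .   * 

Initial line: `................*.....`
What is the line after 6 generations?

****************.*****
.***************..****
*.****************.***
...***************..**
***.****************.*
.**..***************..

.**..***************..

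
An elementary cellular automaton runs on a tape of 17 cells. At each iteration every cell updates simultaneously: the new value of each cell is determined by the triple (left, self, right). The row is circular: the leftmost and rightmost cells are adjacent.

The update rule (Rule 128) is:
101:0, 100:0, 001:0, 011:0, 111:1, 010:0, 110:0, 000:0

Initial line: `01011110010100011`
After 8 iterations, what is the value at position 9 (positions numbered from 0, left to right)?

00001100000000000
00000000000000000
00000000000000000  (fixed point — unchanged through iteration 8)
position 9 holds 0

0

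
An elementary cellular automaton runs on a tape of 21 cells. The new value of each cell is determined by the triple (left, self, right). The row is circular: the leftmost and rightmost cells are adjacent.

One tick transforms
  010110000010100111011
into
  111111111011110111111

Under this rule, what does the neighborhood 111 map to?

1

At position 16 the neighborhood is 111; the next row has 1 there.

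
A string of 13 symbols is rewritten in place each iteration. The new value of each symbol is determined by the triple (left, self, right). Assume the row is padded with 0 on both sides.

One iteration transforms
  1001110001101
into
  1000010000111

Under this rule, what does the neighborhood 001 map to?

At position 2 the neighborhood is 001; the next row has 0 there.

0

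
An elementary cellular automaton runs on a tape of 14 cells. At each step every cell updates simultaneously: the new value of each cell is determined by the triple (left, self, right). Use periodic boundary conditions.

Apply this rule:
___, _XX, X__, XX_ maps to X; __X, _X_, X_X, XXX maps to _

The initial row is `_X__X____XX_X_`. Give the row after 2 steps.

__X__XXX_XX__X
X__X_X_X_XXX__

X__X_X_X_XXX__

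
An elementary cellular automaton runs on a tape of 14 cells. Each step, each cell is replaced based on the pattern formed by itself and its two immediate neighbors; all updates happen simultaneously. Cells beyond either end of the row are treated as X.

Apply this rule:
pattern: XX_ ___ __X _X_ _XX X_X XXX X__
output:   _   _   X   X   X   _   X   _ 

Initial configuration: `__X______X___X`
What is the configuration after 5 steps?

_X__XX__XXXXXX

_XX_____XX__XX
_X_____XX__XXX
_X____XX__XXXX
_X___XX__XXXXX
_X__XX__XXXXXX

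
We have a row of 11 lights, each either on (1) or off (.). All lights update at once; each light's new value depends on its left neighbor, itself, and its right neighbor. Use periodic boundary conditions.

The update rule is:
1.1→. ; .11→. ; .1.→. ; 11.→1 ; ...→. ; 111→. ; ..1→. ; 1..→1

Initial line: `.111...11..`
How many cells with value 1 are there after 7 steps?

4

step 1: ...11...11.
step 2: ....11...11
step 3: 1....11...1
step 4: 11....11...
step 5: .11....11..
step 6: ..11....11.
step 7: ...11....11
count of 1: 4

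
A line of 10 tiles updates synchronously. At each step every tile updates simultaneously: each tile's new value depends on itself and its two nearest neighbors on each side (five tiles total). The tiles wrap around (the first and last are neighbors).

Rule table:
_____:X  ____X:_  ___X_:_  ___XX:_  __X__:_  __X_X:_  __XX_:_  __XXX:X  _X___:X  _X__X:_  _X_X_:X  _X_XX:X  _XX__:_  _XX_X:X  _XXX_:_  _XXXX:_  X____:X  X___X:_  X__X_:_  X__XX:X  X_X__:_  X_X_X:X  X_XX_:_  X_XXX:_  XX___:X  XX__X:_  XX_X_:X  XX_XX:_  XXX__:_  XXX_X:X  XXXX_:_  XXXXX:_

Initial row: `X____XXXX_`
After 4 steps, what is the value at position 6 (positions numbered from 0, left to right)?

_

_XX__X__XX
_______X_X
XXXXX___X_
_____X___X
position 6 holds _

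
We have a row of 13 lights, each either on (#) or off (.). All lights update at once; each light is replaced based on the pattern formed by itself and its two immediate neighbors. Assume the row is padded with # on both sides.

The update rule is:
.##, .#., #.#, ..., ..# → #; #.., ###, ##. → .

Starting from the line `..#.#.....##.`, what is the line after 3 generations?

...###..####.

.####.#####.#
##...##....##
...###..####.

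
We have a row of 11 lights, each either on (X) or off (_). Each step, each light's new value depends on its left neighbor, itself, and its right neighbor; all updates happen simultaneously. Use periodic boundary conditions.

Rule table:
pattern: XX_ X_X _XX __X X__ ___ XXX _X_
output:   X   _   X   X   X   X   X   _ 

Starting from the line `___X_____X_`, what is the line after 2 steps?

XXX_XXXXX_X
XXX_XXXXX_X

XXX_XXXXX_X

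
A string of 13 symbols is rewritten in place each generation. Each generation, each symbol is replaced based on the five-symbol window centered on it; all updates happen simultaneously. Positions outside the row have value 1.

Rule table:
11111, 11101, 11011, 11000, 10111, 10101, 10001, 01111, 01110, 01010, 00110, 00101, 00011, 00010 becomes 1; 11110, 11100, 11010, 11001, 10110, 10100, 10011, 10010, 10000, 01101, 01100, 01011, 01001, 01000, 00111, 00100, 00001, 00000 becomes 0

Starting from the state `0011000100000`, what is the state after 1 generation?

0010111000001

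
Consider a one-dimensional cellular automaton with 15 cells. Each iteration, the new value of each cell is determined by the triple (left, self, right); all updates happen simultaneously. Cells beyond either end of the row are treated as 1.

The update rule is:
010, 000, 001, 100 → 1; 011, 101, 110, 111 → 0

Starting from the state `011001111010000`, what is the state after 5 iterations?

iteration 1: 000110000011111
iteration 2: 111001111100000
iteration 3: 000110000011111  (repeats iteration 1; period 2)
iteration 5: 000110000011111

000110000011111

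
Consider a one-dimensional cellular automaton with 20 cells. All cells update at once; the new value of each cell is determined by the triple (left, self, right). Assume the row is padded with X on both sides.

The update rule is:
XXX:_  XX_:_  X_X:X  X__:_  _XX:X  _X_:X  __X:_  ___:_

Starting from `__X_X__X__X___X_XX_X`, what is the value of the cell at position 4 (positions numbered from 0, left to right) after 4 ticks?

tick 1: __XXX__X__X___XXX_XX
tick 2: __X____X__X___X__XX_
tick 3: __X____X__X___X__X_X
tick 4: __X____X__X___X__XXX
position 4 holds _

_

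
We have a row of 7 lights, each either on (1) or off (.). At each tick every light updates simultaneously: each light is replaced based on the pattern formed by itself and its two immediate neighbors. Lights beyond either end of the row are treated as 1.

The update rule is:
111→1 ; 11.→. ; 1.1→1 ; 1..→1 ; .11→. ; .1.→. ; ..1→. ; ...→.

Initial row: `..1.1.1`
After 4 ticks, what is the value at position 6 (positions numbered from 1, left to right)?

1..1.1.
.1..1.1
1.1..1.
.1.1..1
position 6 holds .

.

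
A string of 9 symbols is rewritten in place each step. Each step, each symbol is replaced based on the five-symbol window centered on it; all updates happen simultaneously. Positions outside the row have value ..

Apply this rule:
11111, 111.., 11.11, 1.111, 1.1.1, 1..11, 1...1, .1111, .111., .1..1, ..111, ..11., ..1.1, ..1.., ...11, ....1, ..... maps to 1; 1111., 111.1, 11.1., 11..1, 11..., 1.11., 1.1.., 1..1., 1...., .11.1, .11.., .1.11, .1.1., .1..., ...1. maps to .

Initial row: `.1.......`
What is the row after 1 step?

.1..11111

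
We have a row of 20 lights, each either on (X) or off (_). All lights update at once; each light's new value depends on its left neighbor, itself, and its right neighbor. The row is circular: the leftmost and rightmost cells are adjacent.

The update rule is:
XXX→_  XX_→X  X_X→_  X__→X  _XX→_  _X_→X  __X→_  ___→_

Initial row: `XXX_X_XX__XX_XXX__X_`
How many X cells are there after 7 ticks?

tick 1: __X_X__XX__X___XX_X_
tick 2: __X_XX__XX_XX___X_XX
tick 3: X_X__XX__X__XX__X__X
tick 4: X_XX__XX_XX__XX_XX__
tick 5: X__XX__X__XX__X__XX_
tick 6: XX__XX_XX__XX_XX__X_
tick 7: _XX__X__XX__X__XX_X_
count of X: 9

9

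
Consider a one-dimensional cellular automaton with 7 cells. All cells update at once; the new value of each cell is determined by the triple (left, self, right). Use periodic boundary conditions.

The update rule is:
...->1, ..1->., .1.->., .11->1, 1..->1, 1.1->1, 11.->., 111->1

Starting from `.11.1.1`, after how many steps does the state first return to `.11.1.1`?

11.1.1.
1.1.1.1
.1.1.11
1.1.11.
.1.11.1
1.11.1.
.11.1.1

7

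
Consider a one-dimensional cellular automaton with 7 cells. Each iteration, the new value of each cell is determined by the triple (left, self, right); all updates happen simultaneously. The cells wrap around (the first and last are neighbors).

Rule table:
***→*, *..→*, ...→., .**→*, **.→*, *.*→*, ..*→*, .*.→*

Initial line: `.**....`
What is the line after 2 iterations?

*****.*

****...
*****.*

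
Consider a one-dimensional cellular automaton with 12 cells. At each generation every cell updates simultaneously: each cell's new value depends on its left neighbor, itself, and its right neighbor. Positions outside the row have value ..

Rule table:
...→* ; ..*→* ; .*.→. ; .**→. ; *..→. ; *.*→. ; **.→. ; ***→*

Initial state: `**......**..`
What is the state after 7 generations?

...*...*..*.

...*****...*
***.***..**.
.*...*..*...
*..**..*..**
..*...*..*..
**..**..*..*
...*...*..*.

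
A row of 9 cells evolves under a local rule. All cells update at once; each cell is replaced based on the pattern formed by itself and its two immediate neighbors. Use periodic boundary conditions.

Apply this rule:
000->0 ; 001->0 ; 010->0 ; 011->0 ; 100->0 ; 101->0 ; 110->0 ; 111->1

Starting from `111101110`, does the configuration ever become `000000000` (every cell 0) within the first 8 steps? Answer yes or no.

011000100
000000000
all cells are 0 at step 2

yes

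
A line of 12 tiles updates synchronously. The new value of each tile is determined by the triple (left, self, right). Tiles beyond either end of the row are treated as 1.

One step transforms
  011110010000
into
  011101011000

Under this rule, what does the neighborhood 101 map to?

At position 0 the neighborhood is 101; the next row has 0 there.

0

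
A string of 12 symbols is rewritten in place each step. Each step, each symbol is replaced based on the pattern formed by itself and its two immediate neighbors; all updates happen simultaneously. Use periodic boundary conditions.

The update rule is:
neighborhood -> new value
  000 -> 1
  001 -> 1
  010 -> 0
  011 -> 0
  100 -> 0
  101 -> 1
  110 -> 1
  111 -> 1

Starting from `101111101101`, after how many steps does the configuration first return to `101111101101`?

step 1: 110111110110
step 2: 011011111011
step 3: 101101111101
step 4: 110110111110
step 5: 011011011111
step 6: 101101101111
step 7: 110110110111
step 8: 111011011011
step 9: 111101101101
step 10: 111110110110
step 11: 011111011011
step 12: 101111101101

12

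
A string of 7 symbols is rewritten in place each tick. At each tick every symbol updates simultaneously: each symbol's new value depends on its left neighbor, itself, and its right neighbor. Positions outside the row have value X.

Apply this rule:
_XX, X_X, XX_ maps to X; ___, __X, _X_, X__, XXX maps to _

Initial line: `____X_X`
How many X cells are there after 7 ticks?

1

_____XX
_____X_
______X
______X  (fixed point — unchanged through tick 7)
count of X: 1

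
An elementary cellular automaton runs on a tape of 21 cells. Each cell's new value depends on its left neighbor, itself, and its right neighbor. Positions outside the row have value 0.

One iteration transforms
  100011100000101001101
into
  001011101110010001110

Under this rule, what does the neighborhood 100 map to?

0

At position 1 the neighborhood is 100; the next row has 0 there.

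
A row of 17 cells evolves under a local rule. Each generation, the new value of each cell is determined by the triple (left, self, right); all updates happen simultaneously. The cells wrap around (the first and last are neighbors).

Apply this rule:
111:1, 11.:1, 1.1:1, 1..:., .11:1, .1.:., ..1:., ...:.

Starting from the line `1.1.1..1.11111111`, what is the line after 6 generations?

111.....111111111

11.1....111111111
111.....111111111
111.....111111111  (fixed point — unchanged through generation 6)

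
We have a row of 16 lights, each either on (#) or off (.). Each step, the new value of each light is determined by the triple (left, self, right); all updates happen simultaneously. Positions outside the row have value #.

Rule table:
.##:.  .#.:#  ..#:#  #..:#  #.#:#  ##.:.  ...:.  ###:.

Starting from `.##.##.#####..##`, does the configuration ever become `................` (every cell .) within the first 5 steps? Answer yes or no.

no

#..#..#.....##..
.#######...#..##
#.......#.####..
.#.....###....##
###...#...#..#..
step 5 is ###...#...#..#.., still not uniform .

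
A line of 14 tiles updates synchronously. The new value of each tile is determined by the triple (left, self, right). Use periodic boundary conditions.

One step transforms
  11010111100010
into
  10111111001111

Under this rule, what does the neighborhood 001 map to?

At position 11 the neighborhood is 001; the next row has 1 there.

1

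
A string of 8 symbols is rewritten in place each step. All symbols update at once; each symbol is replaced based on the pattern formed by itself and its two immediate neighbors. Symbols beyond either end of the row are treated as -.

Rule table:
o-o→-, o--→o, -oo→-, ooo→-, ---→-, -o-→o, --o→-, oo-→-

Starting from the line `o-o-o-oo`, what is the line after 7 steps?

o-o-o---
o-o-oo--
o-o---o-
o-oo--oo
o---o---
oo--oo--
--o---o-

--o---o-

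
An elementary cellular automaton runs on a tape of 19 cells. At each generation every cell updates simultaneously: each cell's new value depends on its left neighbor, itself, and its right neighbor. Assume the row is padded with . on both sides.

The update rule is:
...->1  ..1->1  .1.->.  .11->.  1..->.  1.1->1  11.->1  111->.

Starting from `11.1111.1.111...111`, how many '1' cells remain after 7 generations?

.11...11.1..1.11..1
1.1.11.11..1.1.1.1.
.1.1.11.1.1.1.1.1..
1.1.1.11.1.1.1.1..1
.1.1.1.11.1.1.1..1.
1.1.1.1.11.1.1..1..
.1.1.1.1.11.1..1..1
count of 1: 9

9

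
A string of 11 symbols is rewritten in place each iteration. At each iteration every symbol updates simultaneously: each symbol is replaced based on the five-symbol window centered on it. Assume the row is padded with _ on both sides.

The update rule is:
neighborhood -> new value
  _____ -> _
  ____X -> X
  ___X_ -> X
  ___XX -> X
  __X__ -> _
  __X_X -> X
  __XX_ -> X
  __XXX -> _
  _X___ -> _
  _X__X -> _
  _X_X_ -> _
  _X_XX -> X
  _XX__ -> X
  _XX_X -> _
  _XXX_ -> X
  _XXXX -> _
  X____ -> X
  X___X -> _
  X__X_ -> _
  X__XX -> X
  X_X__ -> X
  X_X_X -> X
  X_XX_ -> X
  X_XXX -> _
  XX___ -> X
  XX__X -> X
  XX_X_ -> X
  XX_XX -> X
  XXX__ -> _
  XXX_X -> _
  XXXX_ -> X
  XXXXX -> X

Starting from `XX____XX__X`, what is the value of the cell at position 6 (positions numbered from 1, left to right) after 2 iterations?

XXXXXXXXX__
__XXXXXX_XX
position 6 holds X

X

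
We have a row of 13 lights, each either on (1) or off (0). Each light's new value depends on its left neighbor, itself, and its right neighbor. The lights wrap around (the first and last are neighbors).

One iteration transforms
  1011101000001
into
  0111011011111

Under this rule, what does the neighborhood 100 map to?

At position 7 the neighborhood is 100; the next row has 0 there.

0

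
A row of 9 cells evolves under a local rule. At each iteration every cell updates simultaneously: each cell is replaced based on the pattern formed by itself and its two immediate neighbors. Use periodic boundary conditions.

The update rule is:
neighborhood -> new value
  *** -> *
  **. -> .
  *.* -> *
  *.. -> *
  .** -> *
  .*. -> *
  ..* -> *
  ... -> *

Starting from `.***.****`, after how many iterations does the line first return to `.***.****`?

***.****.
**.****.*
*.****.**
.****.***
****.***.
***.***.*
**.***.**
*.***.***
.***.****

9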